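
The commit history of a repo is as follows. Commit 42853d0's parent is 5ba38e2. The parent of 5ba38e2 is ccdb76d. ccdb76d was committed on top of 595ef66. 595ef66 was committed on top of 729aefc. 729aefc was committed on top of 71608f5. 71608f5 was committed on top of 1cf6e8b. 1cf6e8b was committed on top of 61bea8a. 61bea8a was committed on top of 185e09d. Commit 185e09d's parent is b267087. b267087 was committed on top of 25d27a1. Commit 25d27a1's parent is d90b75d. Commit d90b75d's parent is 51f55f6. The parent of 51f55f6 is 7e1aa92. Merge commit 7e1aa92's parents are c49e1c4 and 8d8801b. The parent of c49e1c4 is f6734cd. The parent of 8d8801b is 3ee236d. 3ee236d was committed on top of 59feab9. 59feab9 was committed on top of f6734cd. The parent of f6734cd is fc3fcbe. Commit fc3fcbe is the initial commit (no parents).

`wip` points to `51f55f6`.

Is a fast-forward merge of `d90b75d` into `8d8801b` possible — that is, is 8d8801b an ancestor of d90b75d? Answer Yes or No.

Yes

A fast-forward from 8d8801b to d90b75d is possible iff 8d8801b is an ancestor of d90b75d.
Ancestors of d90b75d: {3ee236d, 51f55f6, 59feab9, 7e1aa92, 8d8801b, c49e1c4, d90b75d, f6734cd, fc3fcbe}.
8d8801b is among them, so fast-forward is possible.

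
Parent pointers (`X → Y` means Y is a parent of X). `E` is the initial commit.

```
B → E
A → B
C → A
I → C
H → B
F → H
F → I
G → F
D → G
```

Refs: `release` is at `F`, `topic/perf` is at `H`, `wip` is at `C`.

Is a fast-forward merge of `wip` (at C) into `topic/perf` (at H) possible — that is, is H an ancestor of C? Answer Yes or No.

A fast-forward from H to C is possible iff H is an ancestor of C.
Ancestors of C: {A, B, C, E}.
H is not among them, so fast-forward is not possible.

No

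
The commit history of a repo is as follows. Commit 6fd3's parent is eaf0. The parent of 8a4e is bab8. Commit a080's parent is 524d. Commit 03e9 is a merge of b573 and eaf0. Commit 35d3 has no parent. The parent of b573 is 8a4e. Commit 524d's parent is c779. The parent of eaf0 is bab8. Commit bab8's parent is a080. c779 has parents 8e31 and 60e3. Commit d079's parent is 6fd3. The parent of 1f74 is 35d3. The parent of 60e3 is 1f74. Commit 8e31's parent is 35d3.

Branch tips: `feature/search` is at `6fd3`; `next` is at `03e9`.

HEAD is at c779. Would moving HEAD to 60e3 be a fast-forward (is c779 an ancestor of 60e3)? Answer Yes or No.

A fast-forward from c779 to 60e3 is possible iff c779 is an ancestor of 60e3.
Ancestors of 60e3: {1f74, 35d3, 60e3}.
c779 is not among them, so fast-forward is not possible.

No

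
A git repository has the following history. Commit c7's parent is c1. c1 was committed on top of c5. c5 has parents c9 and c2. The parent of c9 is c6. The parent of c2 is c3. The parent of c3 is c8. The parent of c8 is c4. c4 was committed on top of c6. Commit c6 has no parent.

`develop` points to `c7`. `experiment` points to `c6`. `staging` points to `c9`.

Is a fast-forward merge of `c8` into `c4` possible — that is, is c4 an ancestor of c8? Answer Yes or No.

Yes

A fast-forward from c4 to c8 is possible iff c4 is an ancestor of c8.
Ancestors of c8: {c4, c6, c8}.
c4 is among them, so fast-forward is possible.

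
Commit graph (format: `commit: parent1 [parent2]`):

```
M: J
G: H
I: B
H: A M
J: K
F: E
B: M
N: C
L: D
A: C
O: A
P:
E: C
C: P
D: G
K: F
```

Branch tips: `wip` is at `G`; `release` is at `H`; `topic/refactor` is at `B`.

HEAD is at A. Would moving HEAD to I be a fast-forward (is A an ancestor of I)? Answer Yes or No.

No

A fast-forward from A to I is possible iff A is an ancestor of I.
Ancestors of I: {B, C, E, F, I, J, K, M, P}.
A is not among them, so fast-forward is not possible.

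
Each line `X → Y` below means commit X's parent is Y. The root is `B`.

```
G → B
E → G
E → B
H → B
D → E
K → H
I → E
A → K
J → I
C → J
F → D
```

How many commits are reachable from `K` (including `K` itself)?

Walking parent pointers from K: reachable set = {B, H, K}.
That is 3 commits.

3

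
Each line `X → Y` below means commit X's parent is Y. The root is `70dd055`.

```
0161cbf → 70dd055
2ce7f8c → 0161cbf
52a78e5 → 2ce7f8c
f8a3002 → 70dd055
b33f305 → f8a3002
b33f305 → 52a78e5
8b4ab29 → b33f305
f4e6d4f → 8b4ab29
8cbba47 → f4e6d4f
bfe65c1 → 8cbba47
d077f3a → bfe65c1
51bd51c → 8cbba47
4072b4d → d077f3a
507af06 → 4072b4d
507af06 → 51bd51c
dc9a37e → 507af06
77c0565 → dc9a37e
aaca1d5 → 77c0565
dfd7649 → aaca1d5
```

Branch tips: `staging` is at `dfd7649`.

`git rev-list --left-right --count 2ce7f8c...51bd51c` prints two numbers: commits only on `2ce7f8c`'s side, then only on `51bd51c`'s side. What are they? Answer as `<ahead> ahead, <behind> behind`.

0 ahead, 7 behind

Reachable from 2ce7f8c: {0161cbf, 2ce7f8c, 70dd055}.
Reachable from 51bd51c: {0161cbf, 2ce7f8c, 51bd51c, 52a78e5, 70dd055, 8b4ab29, 8cbba47, b33f305, f4e6d4f, f8a3002}.
Only in 2ce7f8c's history (ahead): {} — 0.
Only in 51bd51c's history (behind): {51bd51c, 52a78e5, 8b4ab29, 8cbba47, b33f305, f4e6d4f, f8a3002} — 7.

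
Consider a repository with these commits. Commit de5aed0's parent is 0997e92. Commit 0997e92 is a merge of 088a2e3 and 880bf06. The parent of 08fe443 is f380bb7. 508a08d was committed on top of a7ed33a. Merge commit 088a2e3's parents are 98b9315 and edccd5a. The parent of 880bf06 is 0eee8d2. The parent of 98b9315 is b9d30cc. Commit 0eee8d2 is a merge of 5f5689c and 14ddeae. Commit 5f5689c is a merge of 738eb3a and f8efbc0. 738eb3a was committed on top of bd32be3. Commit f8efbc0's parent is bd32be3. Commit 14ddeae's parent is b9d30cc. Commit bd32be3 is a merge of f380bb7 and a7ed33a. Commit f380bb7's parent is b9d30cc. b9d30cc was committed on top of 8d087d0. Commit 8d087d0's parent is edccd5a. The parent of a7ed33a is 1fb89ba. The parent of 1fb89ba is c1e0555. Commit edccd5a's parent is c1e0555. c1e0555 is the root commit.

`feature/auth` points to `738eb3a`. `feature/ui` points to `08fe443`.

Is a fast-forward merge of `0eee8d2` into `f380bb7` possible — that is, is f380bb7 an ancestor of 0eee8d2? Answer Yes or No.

Yes

A fast-forward from f380bb7 to 0eee8d2 is possible iff f380bb7 is an ancestor of 0eee8d2.
Ancestors of 0eee8d2: {0eee8d2, 14ddeae, 1fb89ba, 5f5689c, 738eb3a, 8d087d0, a7ed33a, b9d30cc, bd32be3, c1e0555, edccd5a, f380bb7, f8efbc0}.
f380bb7 is among them, so fast-forward is possible.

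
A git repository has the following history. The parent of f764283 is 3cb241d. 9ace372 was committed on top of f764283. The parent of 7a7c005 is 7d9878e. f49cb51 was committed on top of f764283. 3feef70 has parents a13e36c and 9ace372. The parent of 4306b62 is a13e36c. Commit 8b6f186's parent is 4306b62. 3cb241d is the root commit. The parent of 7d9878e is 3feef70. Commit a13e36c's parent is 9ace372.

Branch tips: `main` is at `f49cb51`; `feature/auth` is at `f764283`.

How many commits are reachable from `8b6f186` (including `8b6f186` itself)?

Walking parent pointers from 8b6f186: reachable set = {3cb241d, 4306b62, 8b6f186, 9ace372, a13e36c, f764283}.
That is 6 commits.

6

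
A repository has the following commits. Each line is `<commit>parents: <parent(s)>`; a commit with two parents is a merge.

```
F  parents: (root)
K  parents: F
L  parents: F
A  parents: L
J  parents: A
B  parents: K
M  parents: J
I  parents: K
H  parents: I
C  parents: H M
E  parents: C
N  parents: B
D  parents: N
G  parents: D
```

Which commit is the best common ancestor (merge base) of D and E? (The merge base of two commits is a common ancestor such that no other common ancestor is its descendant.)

K

Ancestors of D: {B, D, F, K, N}.
Ancestors of E: {A, C, E, F, H, I, J, K, L, M}.
Common ancestors: {F, K}.
Among these, K is not an ancestor of any other common ancestor — it is the merge base.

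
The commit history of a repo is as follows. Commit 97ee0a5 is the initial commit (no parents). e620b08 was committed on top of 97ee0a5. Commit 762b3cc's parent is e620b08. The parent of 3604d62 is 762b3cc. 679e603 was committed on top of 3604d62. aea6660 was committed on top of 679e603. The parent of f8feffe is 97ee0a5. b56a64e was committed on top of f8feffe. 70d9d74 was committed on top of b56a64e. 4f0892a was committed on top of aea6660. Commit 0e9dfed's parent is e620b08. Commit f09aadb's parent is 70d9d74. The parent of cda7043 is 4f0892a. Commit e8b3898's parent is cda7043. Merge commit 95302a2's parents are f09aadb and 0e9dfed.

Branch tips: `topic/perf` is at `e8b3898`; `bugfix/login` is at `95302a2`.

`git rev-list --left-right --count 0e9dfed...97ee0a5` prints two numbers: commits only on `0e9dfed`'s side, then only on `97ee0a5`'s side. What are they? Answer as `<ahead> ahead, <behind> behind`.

Reachable from 0e9dfed: {0e9dfed, 97ee0a5, e620b08}.
Reachable from 97ee0a5: {97ee0a5}.
Only in 0e9dfed's history (ahead): {0e9dfed, e620b08} — 2.
Only in 97ee0a5's history (behind): {} — 0.

2 ahead, 0 behind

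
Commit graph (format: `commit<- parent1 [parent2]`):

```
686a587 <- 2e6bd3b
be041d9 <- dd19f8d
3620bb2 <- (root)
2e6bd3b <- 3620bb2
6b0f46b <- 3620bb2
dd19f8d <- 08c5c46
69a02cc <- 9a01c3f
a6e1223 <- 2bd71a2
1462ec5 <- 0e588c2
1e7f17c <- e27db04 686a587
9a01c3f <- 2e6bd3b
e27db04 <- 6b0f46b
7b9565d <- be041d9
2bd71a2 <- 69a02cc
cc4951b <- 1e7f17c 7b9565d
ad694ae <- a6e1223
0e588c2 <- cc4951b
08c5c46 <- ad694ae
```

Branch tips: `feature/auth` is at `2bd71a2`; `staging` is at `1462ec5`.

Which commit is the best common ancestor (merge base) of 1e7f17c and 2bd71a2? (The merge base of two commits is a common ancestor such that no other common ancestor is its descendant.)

2e6bd3b

Ancestors of 1e7f17c: {1e7f17c, 2e6bd3b, 3620bb2, 686a587, 6b0f46b, e27db04}.
Ancestors of 2bd71a2: {2bd71a2, 2e6bd3b, 3620bb2, 69a02cc, 9a01c3f}.
Common ancestors: {2e6bd3b, 3620bb2}.
Among these, 2e6bd3b is not an ancestor of any other common ancestor — it is the merge base.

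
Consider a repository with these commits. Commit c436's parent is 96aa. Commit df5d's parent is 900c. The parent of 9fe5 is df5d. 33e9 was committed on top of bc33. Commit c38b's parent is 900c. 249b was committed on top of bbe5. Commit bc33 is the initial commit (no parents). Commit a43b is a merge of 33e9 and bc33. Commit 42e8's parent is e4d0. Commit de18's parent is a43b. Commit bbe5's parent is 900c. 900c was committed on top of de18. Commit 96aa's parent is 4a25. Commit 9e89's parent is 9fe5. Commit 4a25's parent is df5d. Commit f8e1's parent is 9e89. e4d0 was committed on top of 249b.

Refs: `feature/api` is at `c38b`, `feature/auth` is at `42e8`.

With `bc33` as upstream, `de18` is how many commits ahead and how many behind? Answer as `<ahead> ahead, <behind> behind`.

Reachable from de18: {33e9, a43b, bc33, de18}.
Reachable from bc33: {bc33}.
Only in de18's history (ahead): {33e9, a43b, de18} — 3.
Only in bc33's history (behind): {} — 0.

3 ahead, 0 behind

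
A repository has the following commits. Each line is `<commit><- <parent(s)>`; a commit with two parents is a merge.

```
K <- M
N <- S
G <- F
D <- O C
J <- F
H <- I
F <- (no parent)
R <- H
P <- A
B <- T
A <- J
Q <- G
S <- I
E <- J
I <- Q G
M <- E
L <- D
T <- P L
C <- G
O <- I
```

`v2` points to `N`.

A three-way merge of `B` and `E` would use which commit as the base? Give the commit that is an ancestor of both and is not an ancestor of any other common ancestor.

J

Ancestors of B: {A, B, C, D, F, G, I, J, L, O, P, Q, T}.
Ancestors of E: {E, F, J}.
Common ancestors: {F, J}.
Among these, J is not an ancestor of any other common ancestor — it is the merge base.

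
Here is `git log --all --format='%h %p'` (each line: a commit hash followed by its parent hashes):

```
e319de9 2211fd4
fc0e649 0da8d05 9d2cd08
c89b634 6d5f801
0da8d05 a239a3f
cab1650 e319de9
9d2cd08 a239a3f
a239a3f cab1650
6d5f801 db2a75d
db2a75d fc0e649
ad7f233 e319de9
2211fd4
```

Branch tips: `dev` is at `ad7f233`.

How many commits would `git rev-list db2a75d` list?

8

Walking parent pointers from db2a75d: reachable set = {0da8d05, 2211fd4, 9d2cd08, a239a3f, cab1650, db2a75d, e319de9, fc0e649}.
That is 8 commits.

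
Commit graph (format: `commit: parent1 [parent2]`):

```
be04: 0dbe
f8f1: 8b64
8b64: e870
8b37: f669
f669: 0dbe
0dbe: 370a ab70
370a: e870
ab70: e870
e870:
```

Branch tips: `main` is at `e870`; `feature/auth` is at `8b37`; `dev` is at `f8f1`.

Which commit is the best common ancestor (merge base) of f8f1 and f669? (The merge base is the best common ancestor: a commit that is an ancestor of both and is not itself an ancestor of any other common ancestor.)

Ancestors of f8f1: {8b64, e870, f8f1}.
Ancestors of f669: {0dbe, 370a, ab70, e870, f669}.
Common ancestors: {e870}.
The only common ancestor is e870, so it is the merge base.

e870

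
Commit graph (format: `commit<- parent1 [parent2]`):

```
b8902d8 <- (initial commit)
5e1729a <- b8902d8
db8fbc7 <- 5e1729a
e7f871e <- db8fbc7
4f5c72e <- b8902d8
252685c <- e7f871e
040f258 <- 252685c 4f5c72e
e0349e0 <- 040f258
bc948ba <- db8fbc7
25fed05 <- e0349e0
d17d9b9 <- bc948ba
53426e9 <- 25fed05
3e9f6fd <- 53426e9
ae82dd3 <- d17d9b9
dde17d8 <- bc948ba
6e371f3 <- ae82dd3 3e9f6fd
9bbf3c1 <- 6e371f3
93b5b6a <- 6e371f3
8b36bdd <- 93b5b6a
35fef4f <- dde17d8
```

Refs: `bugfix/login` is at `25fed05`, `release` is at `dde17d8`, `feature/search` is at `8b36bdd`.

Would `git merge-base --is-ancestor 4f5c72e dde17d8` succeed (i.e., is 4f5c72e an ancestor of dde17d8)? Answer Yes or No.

Ancestors of dde17d8: {5e1729a, b8902d8, bc948ba, db8fbc7, dde17d8}.
4f5c72e is not in that set, so it is not an ancestor of dde17d8.

No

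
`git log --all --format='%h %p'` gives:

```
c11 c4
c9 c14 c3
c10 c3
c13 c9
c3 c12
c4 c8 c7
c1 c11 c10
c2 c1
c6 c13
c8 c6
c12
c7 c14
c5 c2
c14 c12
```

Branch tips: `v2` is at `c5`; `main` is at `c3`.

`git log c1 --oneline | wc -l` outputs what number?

Walking parent pointers from c1: reachable set = {c1, c10, c11, c12, c13, c14, c3, c4, c6, c7, c8, c9}.
That is 12 commits.

12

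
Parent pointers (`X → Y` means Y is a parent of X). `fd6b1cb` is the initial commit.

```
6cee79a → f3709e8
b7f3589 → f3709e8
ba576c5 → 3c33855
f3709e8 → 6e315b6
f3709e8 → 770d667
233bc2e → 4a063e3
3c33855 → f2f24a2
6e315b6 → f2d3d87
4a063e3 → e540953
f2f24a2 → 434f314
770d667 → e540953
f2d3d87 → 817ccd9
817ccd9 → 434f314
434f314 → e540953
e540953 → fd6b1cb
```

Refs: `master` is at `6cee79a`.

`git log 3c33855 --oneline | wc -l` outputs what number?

5

Walking parent pointers from 3c33855: reachable set = {3c33855, 434f314, e540953, f2f24a2, fd6b1cb}.
That is 5 commits.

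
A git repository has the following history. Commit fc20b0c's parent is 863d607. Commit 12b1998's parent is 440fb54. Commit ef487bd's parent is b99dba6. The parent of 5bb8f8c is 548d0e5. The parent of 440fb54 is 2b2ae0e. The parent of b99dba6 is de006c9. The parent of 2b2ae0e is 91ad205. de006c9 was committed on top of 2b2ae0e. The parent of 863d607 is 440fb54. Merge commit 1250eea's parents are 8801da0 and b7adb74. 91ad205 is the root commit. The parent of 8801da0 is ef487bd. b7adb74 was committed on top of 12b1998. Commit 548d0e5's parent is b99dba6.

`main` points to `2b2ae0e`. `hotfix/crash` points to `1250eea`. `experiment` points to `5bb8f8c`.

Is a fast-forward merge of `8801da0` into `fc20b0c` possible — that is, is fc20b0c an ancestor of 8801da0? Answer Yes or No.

A fast-forward from fc20b0c to 8801da0 is possible iff fc20b0c is an ancestor of 8801da0.
Ancestors of 8801da0: {2b2ae0e, 8801da0, 91ad205, b99dba6, de006c9, ef487bd}.
fc20b0c is not among them, so fast-forward is not possible.

No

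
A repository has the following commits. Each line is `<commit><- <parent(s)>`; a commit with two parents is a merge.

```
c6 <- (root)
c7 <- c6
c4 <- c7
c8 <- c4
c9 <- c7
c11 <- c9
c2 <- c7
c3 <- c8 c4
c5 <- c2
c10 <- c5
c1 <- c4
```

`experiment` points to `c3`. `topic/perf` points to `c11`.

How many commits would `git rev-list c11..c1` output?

2

Reachable from c1: {c1, c4, c6, c7}.
Reachable from c11: {c11, c6, c7, c9}.
In c1's history but not c11's: {c1, c4} — 2 commits.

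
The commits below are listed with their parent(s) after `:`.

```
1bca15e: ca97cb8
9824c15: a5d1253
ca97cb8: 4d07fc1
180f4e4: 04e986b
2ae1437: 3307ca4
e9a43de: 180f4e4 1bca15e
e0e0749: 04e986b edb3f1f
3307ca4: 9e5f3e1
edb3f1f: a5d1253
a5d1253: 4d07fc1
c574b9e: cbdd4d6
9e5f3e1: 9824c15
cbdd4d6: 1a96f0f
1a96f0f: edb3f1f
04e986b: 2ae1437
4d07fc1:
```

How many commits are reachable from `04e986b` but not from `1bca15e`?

6

Reachable from 04e986b: {04e986b, 2ae1437, 3307ca4, 4d07fc1, 9824c15, 9e5f3e1, a5d1253}.
Reachable from 1bca15e: {1bca15e, 4d07fc1, ca97cb8}.
In 04e986b's history but not 1bca15e's: {04e986b, 2ae1437, 3307ca4, 9824c15, 9e5f3e1, a5d1253} — 6 commits.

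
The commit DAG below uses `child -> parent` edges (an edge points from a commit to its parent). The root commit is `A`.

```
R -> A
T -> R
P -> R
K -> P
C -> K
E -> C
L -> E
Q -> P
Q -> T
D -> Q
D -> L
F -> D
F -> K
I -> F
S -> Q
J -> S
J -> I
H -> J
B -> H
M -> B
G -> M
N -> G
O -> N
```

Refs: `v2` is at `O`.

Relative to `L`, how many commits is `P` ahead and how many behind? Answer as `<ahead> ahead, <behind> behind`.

Reachable from P: {A, P, R}.
Reachable from L: {A, C, E, K, L, P, R}.
Only in P's history (ahead): {} — 0.
Only in L's history (behind): {C, E, K, L} — 4.

0 ahead, 4 behind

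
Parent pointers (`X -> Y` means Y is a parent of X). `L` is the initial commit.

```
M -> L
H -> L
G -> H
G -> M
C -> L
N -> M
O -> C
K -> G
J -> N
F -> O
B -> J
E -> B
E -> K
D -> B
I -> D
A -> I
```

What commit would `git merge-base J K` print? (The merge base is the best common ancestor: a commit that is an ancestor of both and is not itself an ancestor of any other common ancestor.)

M

Ancestors of J: {J, L, M, N}.
Ancestors of K: {G, H, K, L, M}.
Common ancestors: {L, M}.
Among these, M is not an ancestor of any other common ancestor — it is the merge base.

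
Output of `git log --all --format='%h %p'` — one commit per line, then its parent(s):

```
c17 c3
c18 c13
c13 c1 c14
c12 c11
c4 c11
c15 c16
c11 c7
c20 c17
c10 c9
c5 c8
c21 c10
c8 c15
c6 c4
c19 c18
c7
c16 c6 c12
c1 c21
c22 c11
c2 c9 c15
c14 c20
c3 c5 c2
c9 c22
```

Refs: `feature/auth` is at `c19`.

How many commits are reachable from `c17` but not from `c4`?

Reachable from c17: {c11, c12, c15, c16, c17, c2, c22, c3, c4, c5, c6, c7, c8, c9}.
Reachable from c4: {c11, c4, c7}.
In c17's history but not c4's: {c12, c15, c16, c17, c2, c22, c3, c5, c6, c8, c9} — 11 commits.

11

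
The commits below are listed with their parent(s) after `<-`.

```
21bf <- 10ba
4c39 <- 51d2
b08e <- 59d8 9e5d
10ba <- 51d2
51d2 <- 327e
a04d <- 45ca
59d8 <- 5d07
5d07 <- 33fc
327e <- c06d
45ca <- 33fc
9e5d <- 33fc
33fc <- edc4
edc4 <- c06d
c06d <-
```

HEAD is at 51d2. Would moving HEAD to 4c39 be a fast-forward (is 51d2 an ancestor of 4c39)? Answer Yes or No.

Yes

A fast-forward from 51d2 to 4c39 is possible iff 51d2 is an ancestor of 4c39.
Ancestors of 4c39: {327e, 4c39, 51d2, c06d}.
51d2 is among them, so fast-forward is possible.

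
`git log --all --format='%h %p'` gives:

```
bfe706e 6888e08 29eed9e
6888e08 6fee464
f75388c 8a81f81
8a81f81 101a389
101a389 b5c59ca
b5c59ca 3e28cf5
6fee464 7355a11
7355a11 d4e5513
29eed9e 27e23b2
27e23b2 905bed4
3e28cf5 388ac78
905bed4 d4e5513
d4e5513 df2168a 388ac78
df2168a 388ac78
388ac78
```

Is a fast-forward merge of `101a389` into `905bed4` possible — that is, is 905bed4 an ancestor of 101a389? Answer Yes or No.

No

A fast-forward from 905bed4 to 101a389 is possible iff 905bed4 is an ancestor of 101a389.
Ancestors of 101a389: {101a389, 388ac78, 3e28cf5, b5c59ca}.
905bed4 is not among them, so fast-forward is not possible.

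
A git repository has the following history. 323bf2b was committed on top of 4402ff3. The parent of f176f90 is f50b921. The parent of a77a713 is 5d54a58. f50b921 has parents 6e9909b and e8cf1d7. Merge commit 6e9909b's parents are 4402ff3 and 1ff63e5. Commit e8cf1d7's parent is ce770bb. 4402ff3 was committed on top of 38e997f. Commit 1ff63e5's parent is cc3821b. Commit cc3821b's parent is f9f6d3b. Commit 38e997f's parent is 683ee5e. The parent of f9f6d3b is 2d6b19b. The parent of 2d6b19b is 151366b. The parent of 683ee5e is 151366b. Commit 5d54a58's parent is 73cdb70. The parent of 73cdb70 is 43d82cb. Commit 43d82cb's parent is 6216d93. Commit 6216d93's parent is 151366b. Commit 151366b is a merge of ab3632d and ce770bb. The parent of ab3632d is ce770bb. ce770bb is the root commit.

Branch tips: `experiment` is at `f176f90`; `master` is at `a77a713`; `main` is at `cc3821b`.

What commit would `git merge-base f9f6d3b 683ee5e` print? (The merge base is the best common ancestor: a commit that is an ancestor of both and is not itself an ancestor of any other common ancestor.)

151366b

Ancestors of f9f6d3b: {151366b, 2d6b19b, ab3632d, ce770bb, f9f6d3b}.
Ancestors of 683ee5e: {151366b, 683ee5e, ab3632d, ce770bb}.
Common ancestors: {151366b, ab3632d, ce770bb}.
Among these, 151366b is not an ancestor of any other common ancestor — it is the merge base.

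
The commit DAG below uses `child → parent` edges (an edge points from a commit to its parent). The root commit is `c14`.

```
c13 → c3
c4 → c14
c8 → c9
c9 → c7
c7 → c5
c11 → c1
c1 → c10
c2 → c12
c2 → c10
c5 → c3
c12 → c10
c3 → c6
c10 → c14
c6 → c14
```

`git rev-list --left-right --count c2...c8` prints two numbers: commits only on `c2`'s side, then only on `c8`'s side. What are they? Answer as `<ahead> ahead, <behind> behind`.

3 ahead, 6 behind

Reachable from c2: {c10, c12, c14, c2}.
Reachable from c8: {c14, c3, c5, c6, c7, c8, c9}.
Only in c2's history (ahead): {c10, c12, c2} — 3.
Only in c8's history (behind): {c3, c5, c6, c7, c8, c9} — 6.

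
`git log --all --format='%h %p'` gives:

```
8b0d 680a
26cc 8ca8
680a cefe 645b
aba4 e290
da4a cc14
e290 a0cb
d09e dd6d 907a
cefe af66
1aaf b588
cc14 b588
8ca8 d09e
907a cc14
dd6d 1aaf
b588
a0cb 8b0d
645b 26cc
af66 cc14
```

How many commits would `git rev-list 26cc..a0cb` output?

6

Reachable from a0cb: {1aaf, 26cc, 645b, 680a, 8b0d, 8ca8, 907a, a0cb, af66, b588, cc14, cefe, d09e, dd6d}.
Reachable from 26cc: {1aaf, 26cc, 8ca8, 907a, b588, cc14, d09e, dd6d}.
In a0cb's history but not 26cc's: {645b, 680a, 8b0d, a0cb, af66, cefe} — 6 commits.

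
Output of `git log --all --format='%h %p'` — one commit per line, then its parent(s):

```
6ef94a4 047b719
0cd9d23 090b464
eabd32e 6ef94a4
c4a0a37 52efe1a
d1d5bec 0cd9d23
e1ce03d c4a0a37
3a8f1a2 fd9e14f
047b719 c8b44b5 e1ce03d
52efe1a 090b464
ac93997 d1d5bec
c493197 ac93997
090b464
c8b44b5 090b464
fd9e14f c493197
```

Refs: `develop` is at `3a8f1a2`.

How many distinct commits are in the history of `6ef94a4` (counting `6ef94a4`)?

7

Walking parent pointers from 6ef94a4: reachable set = {047b719, 090b464, 52efe1a, 6ef94a4, c4a0a37, c8b44b5, e1ce03d}.
That is 7 commits.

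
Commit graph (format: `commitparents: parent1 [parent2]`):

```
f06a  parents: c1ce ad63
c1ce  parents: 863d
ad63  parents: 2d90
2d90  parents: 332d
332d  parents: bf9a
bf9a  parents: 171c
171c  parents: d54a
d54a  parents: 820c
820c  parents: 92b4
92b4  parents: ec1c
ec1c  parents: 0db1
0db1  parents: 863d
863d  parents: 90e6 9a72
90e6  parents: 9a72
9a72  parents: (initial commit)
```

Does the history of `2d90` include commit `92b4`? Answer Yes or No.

Yes

Ancestors of 2d90 (commits reachable by following parents): {0db1, 171c, 2d90, 332d, 820c, 863d, 90e6, 92b4, 9a72, bf9a, d54a, ec1c}.
92b4 is in that set, so it is an ancestor of 2d90.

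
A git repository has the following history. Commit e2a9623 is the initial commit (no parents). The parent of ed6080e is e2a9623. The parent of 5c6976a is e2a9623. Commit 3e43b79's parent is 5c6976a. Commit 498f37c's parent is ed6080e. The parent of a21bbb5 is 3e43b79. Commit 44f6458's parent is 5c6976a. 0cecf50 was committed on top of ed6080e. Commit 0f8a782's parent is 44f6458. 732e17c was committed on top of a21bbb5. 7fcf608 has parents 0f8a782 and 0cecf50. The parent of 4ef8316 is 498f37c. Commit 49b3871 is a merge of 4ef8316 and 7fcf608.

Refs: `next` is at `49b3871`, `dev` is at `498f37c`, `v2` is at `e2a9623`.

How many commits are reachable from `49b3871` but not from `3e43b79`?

Reachable from 49b3871: {0cecf50, 0f8a782, 44f6458, 498f37c, 49b3871, 4ef8316, 5c6976a, 7fcf608, e2a9623, ed6080e}.
Reachable from 3e43b79: {3e43b79, 5c6976a, e2a9623}.
In 49b3871's history but not 3e43b79's: {0cecf50, 0f8a782, 44f6458, 498f37c, 49b3871, 4ef8316, 7fcf608, ed6080e} — 8 commits.

8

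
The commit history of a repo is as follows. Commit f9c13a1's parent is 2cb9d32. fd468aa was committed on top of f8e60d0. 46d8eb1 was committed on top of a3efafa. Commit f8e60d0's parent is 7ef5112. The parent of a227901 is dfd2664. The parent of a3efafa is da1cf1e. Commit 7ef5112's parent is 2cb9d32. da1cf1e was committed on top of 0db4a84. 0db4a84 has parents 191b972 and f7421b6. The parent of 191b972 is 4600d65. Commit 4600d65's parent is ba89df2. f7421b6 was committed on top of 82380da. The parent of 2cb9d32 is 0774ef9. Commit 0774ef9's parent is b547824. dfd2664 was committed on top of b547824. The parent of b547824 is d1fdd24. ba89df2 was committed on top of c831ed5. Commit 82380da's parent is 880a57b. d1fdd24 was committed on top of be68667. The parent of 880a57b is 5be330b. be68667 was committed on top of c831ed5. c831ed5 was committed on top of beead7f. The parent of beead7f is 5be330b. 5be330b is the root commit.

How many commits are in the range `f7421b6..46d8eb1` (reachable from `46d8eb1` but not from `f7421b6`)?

Reachable from 46d8eb1: {0db4a84, 191b972, 4600d65, 46d8eb1, 5be330b, 82380da, 880a57b, a3efafa, ba89df2, beead7f, c831ed5, da1cf1e, f7421b6}.
Reachable from f7421b6: {5be330b, 82380da, 880a57b, f7421b6}.
In 46d8eb1's history but not f7421b6's: {0db4a84, 191b972, 4600d65, 46d8eb1, a3efafa, ba89df2, beead7f, c831ed5, da1cf1e} — 9 commits.

9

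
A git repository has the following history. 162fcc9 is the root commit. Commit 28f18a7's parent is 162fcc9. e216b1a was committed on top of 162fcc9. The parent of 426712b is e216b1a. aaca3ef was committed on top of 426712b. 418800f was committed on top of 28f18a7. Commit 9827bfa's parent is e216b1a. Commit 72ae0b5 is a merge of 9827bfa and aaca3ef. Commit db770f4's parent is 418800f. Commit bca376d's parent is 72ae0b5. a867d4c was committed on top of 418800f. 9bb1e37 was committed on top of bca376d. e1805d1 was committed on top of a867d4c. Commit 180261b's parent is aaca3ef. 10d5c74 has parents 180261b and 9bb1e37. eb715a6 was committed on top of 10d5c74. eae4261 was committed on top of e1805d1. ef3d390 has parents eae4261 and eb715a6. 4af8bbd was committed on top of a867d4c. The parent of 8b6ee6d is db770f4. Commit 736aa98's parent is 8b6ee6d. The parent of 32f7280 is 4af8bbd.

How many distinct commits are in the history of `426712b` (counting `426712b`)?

Walking parent pointers from 426712b: reachable set = {162fcc9, 426712b, e216b1a}.
That is 3 commits.

3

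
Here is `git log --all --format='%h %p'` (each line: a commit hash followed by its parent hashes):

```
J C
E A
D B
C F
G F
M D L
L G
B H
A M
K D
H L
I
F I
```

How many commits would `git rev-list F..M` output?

6

Reachable from M: {B, D, F, G, H, I, L, M}.
Reachable from F: {F, I}.
In M's history but not F's: {B, D, G, H, L, M} — 6 commits.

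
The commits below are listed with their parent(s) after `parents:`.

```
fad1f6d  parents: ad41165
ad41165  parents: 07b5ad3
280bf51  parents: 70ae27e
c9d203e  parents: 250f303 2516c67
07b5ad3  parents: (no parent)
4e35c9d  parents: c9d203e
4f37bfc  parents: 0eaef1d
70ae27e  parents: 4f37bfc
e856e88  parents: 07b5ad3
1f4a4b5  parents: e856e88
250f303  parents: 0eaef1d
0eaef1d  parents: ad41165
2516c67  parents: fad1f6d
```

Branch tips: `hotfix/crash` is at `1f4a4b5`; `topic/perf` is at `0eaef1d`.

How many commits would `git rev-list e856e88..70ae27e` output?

Reachable from 70ae27e: {07b5ad3, 0eaef1d, 4f37bfc, 70ae27e, ad41165}.
Reachable from e856e88: {07b5ad3, e856e88}.
In 70ae27e's history but not e856e88's: {0eaef1d, 4f37bfc, 70ae27e, ad41165} — 4 commits.

4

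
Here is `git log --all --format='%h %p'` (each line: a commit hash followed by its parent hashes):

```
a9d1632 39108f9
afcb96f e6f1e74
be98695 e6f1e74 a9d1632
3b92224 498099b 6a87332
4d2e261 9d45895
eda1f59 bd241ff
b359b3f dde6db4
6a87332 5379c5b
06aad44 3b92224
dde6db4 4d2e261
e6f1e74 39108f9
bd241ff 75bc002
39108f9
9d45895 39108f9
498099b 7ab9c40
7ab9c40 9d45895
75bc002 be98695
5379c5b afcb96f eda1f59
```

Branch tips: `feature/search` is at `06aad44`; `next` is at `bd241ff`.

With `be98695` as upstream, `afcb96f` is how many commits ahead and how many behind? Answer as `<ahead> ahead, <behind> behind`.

Reachable from afcb96f: {39108f9, afcb96f, e6f1e74}.
Reachable from be98695: {39108f9, a9d1632, be98695, e6f1e74}.
Only in afcb96f's history (ahead): {afcb96f} — 1.
Only in be98695's history (behind): {a9d1632, be98695} — 2.

1 ahead, 2 behind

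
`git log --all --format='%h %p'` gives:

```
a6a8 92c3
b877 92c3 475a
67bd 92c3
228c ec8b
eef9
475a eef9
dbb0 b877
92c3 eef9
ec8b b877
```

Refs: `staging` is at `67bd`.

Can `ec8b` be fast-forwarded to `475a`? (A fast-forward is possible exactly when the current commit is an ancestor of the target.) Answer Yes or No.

A fast-forward from ec8b to 475a is possible iff ec8b is an ancestor of 475a.
Ancestors of 475a: {475a, eef9}.
ec8b is not among them, so fast-forward is not possible.

No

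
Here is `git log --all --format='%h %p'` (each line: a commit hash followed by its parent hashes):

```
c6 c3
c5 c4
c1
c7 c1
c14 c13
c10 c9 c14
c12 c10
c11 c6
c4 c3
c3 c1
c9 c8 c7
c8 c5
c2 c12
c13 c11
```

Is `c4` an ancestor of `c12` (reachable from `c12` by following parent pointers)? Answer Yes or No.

Yes

Ancestors of c12 (commits reachable by following parents): {c1, c10, c11, c12, c13, c14, c3, c4, c5, c6, c7, c8, c9}.
c4 is in that set, so it is an ancestor of c12.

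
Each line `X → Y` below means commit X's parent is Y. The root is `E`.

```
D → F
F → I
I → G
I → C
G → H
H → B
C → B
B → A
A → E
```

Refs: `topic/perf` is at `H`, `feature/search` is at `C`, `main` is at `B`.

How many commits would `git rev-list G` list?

Walking parent pointers from G: reachable set = {A, B, E, G, H}.
That is 5 commits.

5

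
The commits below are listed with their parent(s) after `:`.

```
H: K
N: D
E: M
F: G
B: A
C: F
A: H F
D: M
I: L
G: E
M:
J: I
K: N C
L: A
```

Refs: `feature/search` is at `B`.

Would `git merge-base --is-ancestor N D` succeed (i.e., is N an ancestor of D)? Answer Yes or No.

Ancestors of D: {D, M}.
N is not in that set, so it is not an ancestor of D.

No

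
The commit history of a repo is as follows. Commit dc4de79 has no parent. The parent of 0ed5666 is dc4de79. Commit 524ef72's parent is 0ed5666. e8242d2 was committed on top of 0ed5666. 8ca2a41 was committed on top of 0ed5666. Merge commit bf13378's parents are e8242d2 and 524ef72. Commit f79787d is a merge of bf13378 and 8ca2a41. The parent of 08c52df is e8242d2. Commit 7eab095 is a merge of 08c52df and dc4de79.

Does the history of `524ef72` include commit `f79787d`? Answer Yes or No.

Ancestors of 524ef72: {0ed5666, 524ef72, dc4de79}.
f79787d is not in that set, so it is not an ancestor of 524ef72.

No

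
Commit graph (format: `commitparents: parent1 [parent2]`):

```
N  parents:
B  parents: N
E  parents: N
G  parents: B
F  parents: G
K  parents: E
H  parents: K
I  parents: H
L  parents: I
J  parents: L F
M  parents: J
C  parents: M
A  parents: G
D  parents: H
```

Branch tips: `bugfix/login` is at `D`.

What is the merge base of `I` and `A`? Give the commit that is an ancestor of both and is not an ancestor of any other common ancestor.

N

Ancestors of I: {E, H, I, K, N}.
Ancestors of A: {A, B, G, N}.
Common ancestors: {N}.
The only common ancestor is N, so it is the merge base.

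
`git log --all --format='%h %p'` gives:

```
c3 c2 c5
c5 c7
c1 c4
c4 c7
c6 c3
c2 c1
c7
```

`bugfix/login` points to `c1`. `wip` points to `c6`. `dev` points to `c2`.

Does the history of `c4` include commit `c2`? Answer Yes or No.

No

Ancestors of c4: {c4, c7}.
c2 is not in that set, so it is not an ancestor of c4.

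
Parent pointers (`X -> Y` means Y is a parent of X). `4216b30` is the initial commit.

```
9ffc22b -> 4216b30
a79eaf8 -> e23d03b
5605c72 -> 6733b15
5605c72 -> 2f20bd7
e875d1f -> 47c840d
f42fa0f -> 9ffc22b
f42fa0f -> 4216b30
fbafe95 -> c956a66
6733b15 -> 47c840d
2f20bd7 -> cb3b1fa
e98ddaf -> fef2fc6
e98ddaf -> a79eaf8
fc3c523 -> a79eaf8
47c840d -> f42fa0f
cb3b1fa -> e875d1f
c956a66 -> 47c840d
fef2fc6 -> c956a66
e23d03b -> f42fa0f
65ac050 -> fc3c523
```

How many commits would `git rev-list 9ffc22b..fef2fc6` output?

4

Reachable from fef2fc6: {4216b30, 47c840d, 9ffc22b, c956a66, f42fa0f, fef2fc6}.
Reachable from 9ffc22b: {4216b30, 9ffc22b}.
In fef2fc6's history but not 9ffc22b's: {47c840d, c956a66, f42fa0f, fef2fc6} — 4 commits.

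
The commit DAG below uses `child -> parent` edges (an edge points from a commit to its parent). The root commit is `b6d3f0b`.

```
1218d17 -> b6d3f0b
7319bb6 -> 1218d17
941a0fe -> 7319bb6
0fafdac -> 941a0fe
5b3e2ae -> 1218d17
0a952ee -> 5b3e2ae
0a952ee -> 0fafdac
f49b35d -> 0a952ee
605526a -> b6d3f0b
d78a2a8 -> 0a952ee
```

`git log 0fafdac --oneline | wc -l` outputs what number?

Walking parent pointers from 0fafdac: reachable set = {0fafdac, 1218d17, 7319bb6, 941a0fe, b6d3f0b}.
That is 5 commits.

5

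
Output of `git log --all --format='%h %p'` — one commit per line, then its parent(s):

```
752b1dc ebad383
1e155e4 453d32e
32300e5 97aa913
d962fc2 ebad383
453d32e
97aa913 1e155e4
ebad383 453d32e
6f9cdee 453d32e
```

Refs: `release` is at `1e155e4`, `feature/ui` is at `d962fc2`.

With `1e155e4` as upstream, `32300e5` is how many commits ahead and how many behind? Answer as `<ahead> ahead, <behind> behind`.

Reachable from 32300e5: {1e155e4, 32300e5, 453d32e, 97aa913}.
Reachable from 1e155e4: {1e155e4, 453d32e}.
Only in 32300e5's history (ahead): {32300e5, 97aa913} — 2.
Only in 1e155e4's history (behind): {} — 0.

2 ahead, 0 behind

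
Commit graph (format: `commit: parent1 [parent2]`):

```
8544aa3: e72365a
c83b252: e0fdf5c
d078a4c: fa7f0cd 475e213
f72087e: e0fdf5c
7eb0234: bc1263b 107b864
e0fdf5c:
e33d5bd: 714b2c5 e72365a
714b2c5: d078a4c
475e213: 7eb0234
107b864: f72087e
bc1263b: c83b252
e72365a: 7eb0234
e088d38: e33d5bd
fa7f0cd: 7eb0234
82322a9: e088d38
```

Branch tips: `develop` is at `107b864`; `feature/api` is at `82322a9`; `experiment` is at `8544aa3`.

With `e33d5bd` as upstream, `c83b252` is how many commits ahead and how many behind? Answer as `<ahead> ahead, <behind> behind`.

Reachable from c83b252: {c83b252, e0fdf5c}.
Reachable from e33d5bd: {107b864, 475e213, 714b2c5, 7eb0234, bc1263b, c83b252, d078a4c, e0fdf5c, e33d5bd, e72365a, f72087e, fa7f0cd}.
Only in c83b252's history (ahead): {} — 0.
Only in e33d5bd's history (behind): {107b864, 475e213, 714b2c5, 7eb0234, bc1263b, d078a4c, e33d5bd, e72365a, f72087e, fa7f0cd} — 10.

0 ahead, 10 behind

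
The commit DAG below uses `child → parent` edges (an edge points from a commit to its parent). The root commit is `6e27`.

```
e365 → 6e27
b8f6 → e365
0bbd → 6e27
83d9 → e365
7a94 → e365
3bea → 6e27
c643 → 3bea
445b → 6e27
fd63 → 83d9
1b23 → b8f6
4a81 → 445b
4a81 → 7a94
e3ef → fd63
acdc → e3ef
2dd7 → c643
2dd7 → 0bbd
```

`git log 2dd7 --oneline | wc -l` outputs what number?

5

Walking parent pointers from 2dd7: reachable set = {0bbd, 2dd7, 3bea, 6e27, c643}.
That is 5 commits.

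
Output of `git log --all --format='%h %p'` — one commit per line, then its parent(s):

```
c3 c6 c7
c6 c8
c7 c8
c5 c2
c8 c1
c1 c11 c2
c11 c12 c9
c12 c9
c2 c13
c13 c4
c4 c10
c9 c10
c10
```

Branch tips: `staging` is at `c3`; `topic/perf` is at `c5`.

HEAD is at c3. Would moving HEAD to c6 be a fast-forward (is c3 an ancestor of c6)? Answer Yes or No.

A fast-forward from c3 to c6 is possible iff c3 is an ancestor of c6.
Ancestors of c6: {c1, c10, c11, c12, c13, c2, c4, c6, c8, c9}.
c3 is not among them, so fast-forward is not possible.

No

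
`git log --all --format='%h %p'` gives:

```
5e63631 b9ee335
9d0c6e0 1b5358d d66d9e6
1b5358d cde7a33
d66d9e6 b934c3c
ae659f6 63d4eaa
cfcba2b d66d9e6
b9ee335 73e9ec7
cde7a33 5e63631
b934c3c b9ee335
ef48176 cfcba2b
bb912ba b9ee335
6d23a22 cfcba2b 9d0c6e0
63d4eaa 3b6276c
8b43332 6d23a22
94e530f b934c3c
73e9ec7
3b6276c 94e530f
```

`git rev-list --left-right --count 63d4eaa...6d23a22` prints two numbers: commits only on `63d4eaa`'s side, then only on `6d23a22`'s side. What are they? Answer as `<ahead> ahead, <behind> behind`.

Reachable from 63d4eaa: {3b6276c, 63d4eaa, 73e9ec7, 94e530f, b934c3c, b9ee335}.
Reachable from 6d23a22: {1b5358d, 5e63631, 6d23a22, 73e9ec7, 9d0c6e0, b934c3c, b9ee335, cde7a33, cfcba2b, d66d9e6}.
Only in 63d4eaa's history (ahead): {3b6276c, 63d4eaa, 94e530f} — 3.
Only in 6d23a22's history (behind): {1b5358d, 5e63631, 6d23a22, 9d0c6e0, cde7a33, cfcba2b, d66d9e6} — 7.

3 ahead, 7 behind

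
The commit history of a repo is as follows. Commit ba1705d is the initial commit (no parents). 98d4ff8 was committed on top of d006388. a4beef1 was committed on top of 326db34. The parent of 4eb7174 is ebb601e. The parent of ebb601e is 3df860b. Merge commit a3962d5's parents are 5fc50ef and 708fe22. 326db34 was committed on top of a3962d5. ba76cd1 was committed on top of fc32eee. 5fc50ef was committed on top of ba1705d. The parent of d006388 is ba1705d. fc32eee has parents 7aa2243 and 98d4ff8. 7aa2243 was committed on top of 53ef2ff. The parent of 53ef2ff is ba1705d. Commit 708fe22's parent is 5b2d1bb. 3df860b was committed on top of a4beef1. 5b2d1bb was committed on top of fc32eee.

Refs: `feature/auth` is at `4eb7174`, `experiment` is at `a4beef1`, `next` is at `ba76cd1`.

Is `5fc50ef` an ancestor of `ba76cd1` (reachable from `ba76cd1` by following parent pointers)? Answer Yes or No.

Ancestors of ba76cd1: {53ef2ff, 7aa2243, 98d4ff8, ba1705d, ba76cd1, d006388, fc32eee}.
5fc50ef is not in that set, so it is not an ancestor of ba76cd1.

No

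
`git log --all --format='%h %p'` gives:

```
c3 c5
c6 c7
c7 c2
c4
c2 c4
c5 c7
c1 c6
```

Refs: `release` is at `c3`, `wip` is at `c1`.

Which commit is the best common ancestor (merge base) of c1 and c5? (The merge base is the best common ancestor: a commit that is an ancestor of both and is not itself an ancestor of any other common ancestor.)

c7

Ancestors of c1: {c1, c2, c4, c6, c7}.
Ancestors of c5: {c2, c4, c5, c7}.
Common ancestors: {c2, c4, c7}.
Among these, c7 is not an ancestor of any other common ancestor — it is the merge base.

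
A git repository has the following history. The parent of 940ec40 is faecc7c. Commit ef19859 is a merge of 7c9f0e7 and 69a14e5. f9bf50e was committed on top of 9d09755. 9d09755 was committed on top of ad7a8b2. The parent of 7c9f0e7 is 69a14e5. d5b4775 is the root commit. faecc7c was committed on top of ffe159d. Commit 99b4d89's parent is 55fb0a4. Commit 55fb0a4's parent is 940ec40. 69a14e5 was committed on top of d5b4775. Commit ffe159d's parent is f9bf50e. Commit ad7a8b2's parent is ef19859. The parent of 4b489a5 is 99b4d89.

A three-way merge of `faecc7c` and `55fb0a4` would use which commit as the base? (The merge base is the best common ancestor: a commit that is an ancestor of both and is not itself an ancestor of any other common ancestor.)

faecc7c

Ancestors of faecc7c: {69a14e5, 7c9f0e7, 9d09755, ad7a8b2, d5b4775, ef19859, f9bf50e, faecc7c, ffe159d}.
Ancestors of 55fb0a4: {55fb0a4, 69a14e5, 7c9f0e7, 940ec40, 9d09755, ad7a8b2, d5b4775, ef19859, f9bf50e, faecc7c, ffe159d}.
Common ancestors: {69a14e5, 7c9f0e7, 9d09755, ad7a8b2, d5b4775, ef19859, f9bf50e, faecc7c, ffe159d}.
Among these, faecc7c is not an ancestor of any other common ancestor — it is the merge base.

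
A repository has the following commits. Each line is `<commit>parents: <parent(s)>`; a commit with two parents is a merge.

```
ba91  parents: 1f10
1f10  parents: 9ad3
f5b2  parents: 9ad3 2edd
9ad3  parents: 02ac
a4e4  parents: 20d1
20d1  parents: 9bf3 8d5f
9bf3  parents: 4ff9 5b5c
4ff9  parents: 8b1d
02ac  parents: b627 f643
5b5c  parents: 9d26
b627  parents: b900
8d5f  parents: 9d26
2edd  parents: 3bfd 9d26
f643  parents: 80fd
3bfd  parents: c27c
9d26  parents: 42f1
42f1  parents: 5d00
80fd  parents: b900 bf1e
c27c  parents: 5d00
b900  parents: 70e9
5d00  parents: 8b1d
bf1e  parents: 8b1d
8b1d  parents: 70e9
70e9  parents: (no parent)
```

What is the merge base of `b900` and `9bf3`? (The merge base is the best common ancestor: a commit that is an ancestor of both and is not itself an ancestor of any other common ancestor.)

Ancestors of b900: {70e9, b900}.
Ancestors of 9bf3: {42f1, 4ff9, 5b5c, 5d00, 70e9, 8b1d, 9bf3, 9d26}.
Common ancestors: {70e9}.
The only common ancestor is 70e9, so it is the merge base.

70e9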